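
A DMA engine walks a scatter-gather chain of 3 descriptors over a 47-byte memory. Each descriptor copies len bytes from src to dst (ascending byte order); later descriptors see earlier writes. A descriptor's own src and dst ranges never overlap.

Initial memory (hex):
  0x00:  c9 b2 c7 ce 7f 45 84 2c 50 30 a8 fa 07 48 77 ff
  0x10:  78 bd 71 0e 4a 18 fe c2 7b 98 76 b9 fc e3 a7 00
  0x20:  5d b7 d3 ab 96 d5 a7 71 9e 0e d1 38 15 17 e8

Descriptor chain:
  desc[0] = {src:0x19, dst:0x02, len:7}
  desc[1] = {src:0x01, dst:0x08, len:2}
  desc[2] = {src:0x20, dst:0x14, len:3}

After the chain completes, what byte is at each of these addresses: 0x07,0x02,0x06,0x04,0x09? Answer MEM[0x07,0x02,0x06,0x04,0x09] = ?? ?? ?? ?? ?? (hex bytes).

  after D0: wrote 7B at 0x02 = 9876b9fce3a700
  after D1: wrote 2B at 0x08 = b298
  after D2: wrote 3B at 0x14 = 5db7d3
query mem[0x07]=0xa7, mem[0x02]=0x98, mem[0x06]=0xe3, mem[0x04]=0xb9, mem[0x09]=0x98

MEM[0x07,0x02,0x06,0x04,0x09] = a7 98 e3 b9 98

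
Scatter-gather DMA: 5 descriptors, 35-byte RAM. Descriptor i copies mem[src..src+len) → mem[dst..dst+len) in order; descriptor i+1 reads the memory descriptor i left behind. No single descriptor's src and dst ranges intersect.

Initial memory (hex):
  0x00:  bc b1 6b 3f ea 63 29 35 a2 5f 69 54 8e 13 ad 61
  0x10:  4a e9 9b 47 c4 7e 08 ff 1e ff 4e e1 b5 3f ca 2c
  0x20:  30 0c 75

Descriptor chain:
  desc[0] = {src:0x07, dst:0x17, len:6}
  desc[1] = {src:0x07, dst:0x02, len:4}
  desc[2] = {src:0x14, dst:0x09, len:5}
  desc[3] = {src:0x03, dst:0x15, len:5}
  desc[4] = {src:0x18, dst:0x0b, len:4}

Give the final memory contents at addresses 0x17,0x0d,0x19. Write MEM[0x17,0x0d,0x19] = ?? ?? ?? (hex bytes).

  after D0: wrote 6B at 0x17 = 35a25f69548e
  after D1: wrote 4B at 0x02 = 35a25f69
  after D2: wrote 5B at 0x09 = c47e0835a2
  after D3: wrote 5B at 0x15 = a25f692935
  after D4: wrote 4B at 0x0b = 29356954
query mem[0x17]=0x69, mem[0x0d]=0x69, mem[0x19]=0x35

MEM[0x17,0x0d,0x19] = 69 69 35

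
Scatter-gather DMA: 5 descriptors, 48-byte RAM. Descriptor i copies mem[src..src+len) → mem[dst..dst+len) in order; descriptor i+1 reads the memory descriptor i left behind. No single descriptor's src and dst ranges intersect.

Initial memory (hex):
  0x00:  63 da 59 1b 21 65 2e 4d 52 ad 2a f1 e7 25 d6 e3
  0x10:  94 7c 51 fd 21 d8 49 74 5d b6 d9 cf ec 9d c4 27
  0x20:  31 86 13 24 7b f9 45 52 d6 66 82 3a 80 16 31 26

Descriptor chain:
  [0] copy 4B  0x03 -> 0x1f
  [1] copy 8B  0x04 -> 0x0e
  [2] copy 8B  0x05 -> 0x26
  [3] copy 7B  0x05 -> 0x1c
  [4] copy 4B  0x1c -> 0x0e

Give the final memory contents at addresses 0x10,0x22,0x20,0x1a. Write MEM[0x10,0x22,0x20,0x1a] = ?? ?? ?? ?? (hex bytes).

MEM[0x10,0x22,0x20,0x1a] = 4d f1 ad d9

[0] 0x03->0x1f len=4 : 1b 21 65 2e
[1] 0x04->0x0e len=8 : 21 65 2e 4d 52 ad 2a f1
[2] 0x05->0x26 len=8 : 65 2e 4d 52 ad 2a f1 e7
[3] 0x05->0x1c len=7 : 65 2e 4d 52 ad 2a f1
[4] 0x1c->0x0e len=4 : 65 2e 4d 52
query mem[0x10]=0x4d, mem[0x22]=0xf1, mem[0x20]=0xad, mem[0x1a]=0xd9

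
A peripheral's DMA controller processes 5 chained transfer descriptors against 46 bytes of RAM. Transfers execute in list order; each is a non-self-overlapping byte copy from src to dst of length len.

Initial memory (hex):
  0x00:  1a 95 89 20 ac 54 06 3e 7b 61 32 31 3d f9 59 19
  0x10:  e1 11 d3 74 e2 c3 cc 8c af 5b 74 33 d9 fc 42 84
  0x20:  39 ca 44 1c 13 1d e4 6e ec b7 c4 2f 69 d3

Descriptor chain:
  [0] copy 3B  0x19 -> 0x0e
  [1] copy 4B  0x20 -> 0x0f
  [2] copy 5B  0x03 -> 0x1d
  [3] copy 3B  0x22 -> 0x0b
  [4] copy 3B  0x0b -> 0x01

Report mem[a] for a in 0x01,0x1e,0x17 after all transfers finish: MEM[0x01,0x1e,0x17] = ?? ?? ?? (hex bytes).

MEM[0x01,0x1e,0x17] = 44 ac 8c

#0 dst[0x0e+3] := {0x5b,0x74,0x33}
#1 dst[0x0f+4] := {0x39,0xca,0x44,0x1c}
#2 dst[0x1d+5] := {0x20,0xac,0x54,0x06,0x3e}
#3 dst[0x0b+3] := {0x44,0x1c,0x13}
#4 dst[0x01+3] := {0x44,0x1c,0x13}
query mem[0x01]=0x44, mem[0x1e]=0xac, mem[0x17]=0x8c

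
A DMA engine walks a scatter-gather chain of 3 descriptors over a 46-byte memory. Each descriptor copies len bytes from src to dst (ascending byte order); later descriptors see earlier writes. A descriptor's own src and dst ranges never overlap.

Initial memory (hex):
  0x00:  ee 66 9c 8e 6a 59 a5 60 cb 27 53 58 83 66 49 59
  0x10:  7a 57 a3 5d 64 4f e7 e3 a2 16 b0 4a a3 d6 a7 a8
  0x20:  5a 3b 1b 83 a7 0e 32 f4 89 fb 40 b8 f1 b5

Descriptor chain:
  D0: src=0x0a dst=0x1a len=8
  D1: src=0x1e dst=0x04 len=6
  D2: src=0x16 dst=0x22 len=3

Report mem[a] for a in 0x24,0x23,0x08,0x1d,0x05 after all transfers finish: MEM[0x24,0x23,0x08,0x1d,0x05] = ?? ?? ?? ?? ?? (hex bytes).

MEM[0x24,0x23,0x08,0x1d,0x05] = a2 e3 1b 66 59

#0 dst[0x1a+8] := {0x53,0x58,0x83,0x66,0x49,0x59,0x7a,0x57}
#1 dst[0x04+6] := {0x49,0x59,0x7a,0x57,0x1b,0x83}
#2 dst[0x22+3] := {0xe7,0xe3,0xa2}
query mem[0x24]=0xa2, mem[0x23]=0xe3, mem[0x08]=0x1b, mem[0x1d]=0x66, mem[0x05]=0x59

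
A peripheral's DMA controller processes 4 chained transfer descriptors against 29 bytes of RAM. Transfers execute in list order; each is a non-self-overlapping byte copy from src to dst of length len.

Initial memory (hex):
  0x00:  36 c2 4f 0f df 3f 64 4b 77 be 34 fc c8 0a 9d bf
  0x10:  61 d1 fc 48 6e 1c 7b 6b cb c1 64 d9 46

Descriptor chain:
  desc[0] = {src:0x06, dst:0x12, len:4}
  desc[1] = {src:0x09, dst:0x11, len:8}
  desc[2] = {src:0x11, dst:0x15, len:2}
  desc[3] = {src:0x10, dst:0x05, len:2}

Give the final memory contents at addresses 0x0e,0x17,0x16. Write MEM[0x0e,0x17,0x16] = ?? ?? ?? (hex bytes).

[0] 0x06->0x12 len=4 : 64 4b 77 be
[1] 0x09->0x11 len=8 : be 34 fc c8 0a 9d bf 61
[2] 0x11->0x15 len=2 : be 34
[3] 0x10->0x05 len=2 : 61 be
query mem[0x0e]=0x9d, mem[0x17]=0xbf, mem[0x16]=0x34

MEM[0x0e,0x17,0x16] = 9d bf 34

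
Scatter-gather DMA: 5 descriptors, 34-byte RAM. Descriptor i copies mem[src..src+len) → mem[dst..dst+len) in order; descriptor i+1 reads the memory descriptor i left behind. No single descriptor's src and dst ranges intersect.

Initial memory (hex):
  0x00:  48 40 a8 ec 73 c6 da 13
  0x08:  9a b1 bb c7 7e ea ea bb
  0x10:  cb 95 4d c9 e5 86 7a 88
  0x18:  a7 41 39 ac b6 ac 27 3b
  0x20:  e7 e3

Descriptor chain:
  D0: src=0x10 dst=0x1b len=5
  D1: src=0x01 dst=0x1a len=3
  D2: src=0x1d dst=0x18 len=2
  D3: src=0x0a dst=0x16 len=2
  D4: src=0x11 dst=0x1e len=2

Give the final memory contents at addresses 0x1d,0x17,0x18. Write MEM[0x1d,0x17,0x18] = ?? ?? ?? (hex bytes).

MEM[0x1d,0x17,0x18] = 4d c7 4d

[0] 0x10->0x1b len=5 : cb 95 4d c9 e5
[1] 0x01->0x1a len=3 : 40 a8 ec
[2] 0x1d->0x18 len=2 : 4d c9
[3] 0x0a->0x16 len=2 : bb c7
[4] 0x11->0x1e len=2 : 95 4d
query mem[0x1d]=0x4d, mem[0x17]=0xc7, mem[0x18]=0x4d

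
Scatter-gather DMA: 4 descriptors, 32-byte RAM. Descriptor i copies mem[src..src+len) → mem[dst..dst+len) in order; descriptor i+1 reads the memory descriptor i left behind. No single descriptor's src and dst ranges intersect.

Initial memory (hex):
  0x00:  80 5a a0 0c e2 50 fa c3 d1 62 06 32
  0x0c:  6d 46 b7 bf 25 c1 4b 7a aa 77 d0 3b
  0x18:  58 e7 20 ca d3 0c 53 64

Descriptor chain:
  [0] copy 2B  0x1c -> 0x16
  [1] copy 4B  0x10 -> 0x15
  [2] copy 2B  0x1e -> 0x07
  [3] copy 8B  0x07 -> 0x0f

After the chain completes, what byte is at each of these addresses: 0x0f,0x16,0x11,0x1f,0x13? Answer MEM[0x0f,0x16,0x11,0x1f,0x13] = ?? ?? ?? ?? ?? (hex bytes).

[0] 0x1c->0x16 len=2 : d3 0c
[1] 0x10->0x15 len=4 : 25 c1 4b 7a
[2] 0x1e->0x07 len=2 : 53 64
[3] 0x07->0x0f len=8 : 53 64 62 06 32 6d 46 b7
query mem[0x0f]=0x53, mem[0x16]=0xb7, mem[0x11]=0x62, mem[0x1f]=0x64, mem[0x13]=0x32

MEM[0x0f,0x16,0x11,0x1f,0x13] = 53 b7 62 64 32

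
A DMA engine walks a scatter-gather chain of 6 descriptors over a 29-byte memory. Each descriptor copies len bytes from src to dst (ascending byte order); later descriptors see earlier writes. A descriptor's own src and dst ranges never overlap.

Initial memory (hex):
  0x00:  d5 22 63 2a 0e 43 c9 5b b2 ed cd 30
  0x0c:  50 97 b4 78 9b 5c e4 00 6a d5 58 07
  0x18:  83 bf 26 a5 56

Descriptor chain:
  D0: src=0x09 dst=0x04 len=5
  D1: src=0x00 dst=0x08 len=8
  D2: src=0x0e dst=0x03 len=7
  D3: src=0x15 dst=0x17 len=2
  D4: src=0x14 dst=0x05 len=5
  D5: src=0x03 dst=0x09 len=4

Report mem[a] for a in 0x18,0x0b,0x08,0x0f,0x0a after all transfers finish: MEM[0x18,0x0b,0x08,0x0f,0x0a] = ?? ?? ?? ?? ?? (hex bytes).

  after D0: wrote 5B at 0x04 = edcd305097
  after D1: wrote 8B at 0x08 = d522632aedcd3050
  after D2: wrote 7B at 0x03 = 30509b5ce4006a
  after D3: wrote 2B at 0x17 = d558
  after D4: wrote 5B at 0x05 = 6ad558d558
  after D5: wrote 4B at 0x09 = 30506ad5
query mem[0x18]=0x58, mem[0x0b]=0x6a, mem[0x08]=0xd5, mem[0x0f]=0x50, mem[0x0a]=0x50

MEM[0x18,0x0b,0x08,0x0f,0x0a] = 58 6a d5 50 50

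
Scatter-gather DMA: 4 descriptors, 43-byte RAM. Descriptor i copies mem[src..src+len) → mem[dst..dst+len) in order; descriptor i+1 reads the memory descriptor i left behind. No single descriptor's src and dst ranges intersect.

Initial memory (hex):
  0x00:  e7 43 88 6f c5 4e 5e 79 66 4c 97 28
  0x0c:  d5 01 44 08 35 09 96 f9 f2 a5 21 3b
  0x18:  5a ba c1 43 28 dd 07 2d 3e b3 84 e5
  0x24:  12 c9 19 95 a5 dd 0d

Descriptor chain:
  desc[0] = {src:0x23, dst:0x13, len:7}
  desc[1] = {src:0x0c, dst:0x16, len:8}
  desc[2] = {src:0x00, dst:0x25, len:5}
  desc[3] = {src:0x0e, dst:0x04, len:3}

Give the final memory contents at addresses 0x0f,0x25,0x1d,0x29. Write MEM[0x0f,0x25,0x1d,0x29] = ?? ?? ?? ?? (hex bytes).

[0] 0x23->0x13 len=7 : e5 12 c9 19 95 a5 dd
[1] 0x0c->0x16 len=8 : d5 01 44 08 35 09 96 e5
[2] 0x00->0x25 len=5 : e7 43 88 6f c5
[3] 0x0e->0x04 len=3 : 44 08 35
query mem[0x0f]=0x08, mem[0x25]=0xe7, mem[0x1d]=0xe5, mem[0x29]=0xc5

MEM[0x0f,0x25,0x1d,0x29] = 08 e7 e5 c5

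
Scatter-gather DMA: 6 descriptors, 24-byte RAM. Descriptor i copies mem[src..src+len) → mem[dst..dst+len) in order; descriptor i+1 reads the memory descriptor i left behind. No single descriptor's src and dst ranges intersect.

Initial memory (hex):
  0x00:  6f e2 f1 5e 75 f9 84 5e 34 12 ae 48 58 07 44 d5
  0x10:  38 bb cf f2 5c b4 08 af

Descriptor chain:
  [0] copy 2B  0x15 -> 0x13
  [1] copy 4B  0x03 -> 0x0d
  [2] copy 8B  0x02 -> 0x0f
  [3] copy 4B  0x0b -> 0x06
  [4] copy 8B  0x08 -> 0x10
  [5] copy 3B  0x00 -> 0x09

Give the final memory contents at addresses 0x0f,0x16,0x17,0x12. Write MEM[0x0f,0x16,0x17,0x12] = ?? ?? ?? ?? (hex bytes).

[0] 0x15->0x13 len=2 : b4 08
[1] 0x03->0x0d len=4 : 5e 75 f9 84
[2] 0x02->0x0f len=8 : f1 5e 75 f9 84 5e 34 12
[3] 0x0b->0x06 len=4 : 48 58 5e 75
[4] 0x08->0x10 len=8 : 5e 75 ae 48 58 5e 75 f1
[5] 0x00->0x09 len=3 : 6f e2 f1
query mem[0x0f]=0xf1, mem[0x16]=0x75, mem[0x17]=0xf1, mem[0x12]=0xae

MEM[0x0f,0x16,0x17,0x12] = f1 75 f1 ae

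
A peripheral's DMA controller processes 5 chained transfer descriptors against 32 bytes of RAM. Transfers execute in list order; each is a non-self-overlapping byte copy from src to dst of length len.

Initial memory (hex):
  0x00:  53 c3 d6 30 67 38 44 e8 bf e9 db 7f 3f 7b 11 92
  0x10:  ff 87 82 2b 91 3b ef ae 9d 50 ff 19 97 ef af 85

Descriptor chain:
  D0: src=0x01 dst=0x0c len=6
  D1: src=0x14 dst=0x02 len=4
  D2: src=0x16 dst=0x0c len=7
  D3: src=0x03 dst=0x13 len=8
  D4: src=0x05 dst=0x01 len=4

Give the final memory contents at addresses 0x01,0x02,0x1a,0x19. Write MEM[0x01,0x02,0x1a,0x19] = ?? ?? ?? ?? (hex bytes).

[0] 0x01->0x0c len=6 : c3 d6 30 67 38 44
[1] 0x14->0x02 len=4 : 91 3b ef ae
[2] 0x16->0x0c len=7 : ef ae 9d 50 ff 19 97
[3] 0x03->0x13 len=8 : 3b ef ae 44 e8 bf e9 db
[4] 0x05->0x01 len=4 : ae 44 e8 bf
query mem[0x01]=0xae, mem[0x02]=0x44, mem[0x1a]=0xdb, mem[0x19]=0xe9

MEM[0x01,0x02,0x1a,0x19] = ae 44 db e9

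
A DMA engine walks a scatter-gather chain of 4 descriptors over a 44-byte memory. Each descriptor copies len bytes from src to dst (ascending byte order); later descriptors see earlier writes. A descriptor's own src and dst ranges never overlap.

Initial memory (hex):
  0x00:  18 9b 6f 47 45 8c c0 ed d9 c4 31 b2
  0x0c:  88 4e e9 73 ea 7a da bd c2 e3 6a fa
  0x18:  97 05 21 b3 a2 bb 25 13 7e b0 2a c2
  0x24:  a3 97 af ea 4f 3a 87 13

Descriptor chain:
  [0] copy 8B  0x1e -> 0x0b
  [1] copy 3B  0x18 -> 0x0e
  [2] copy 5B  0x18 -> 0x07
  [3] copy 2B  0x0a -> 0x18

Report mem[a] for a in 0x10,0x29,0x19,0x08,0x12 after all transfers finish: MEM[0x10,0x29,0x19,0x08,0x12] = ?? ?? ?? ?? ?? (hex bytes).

MEM[0x10,0x29,0x19,0x08,0x12] = 21 3a a2 05 97

D0: mem[0x0b..0x12] <- [25 13 7e b0 2a c2 a3 97]
D1: mem[0x0e..0x10] <- [97 05 21]
D2: mem[0x07..0x0b] <- [97 05 21 b3 a2]
D3: mem[0x18..0x19] <- [b3 a2]
query mem[0x10]=0x21, mem[0x29]=0x3a, mem[0x19]=0xa2, mem[0x08]=0x05, mem[0x12]=0x97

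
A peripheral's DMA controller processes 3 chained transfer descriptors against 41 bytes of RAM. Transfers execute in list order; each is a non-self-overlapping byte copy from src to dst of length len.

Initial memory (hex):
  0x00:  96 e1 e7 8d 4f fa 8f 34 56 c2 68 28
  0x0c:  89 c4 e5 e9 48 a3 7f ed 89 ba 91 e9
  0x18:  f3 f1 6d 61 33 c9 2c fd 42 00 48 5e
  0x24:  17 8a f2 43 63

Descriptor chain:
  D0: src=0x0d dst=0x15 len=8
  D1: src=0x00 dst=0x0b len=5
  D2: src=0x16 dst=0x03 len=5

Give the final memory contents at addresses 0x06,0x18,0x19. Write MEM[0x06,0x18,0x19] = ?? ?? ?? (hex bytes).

D0: mem[0x15..0x1c] <- [c4 e5 e9 48 a3 7f ed 89]
D1: mem[0x0b..0x0f] <- [96 e1 e7 8d 4f]
D2: mem[0x03..0x07] <- [e5 e9 48 a3 7f]
query mem[0x06]=0xa3, mem[0x18]=0x48, mem[0x19]=0xa3

MEM[0x06,0x18,0x19] = a3 48 a3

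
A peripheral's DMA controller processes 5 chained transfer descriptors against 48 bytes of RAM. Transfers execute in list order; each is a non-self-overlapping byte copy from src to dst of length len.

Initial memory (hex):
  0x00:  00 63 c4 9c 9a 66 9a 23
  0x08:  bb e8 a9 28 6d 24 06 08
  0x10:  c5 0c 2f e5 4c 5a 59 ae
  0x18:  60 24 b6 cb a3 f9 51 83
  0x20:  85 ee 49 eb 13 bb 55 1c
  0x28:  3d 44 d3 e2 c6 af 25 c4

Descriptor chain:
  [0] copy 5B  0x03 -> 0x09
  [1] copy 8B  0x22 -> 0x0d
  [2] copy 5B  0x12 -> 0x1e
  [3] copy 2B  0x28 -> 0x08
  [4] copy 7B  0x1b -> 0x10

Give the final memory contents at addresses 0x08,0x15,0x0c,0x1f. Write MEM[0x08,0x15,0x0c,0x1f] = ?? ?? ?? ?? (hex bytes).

[0] 0x03->0x09 len=5 : 9c 9a 66 9a 23
[1] 0x22->0x0d len=8 : 49 eb 13 bb 55 1c 3d 44
[2] 0x12->0x1e len=5 : 1c 3d 44 5a 59
[3] 0x28->0x08 len=2 : 3d 44
[4] 0x1b->0x10 len=7 : cb a3 f9 1c 3d 44 5a
query mem[0x08]=0x3d, mem[0x15]=0x44, mem[0x0c]=0x9a, mem[0x1f]=0x3d

MEM[0x08,0x15,0x0c,0x1f] = 3d 44 9a 3d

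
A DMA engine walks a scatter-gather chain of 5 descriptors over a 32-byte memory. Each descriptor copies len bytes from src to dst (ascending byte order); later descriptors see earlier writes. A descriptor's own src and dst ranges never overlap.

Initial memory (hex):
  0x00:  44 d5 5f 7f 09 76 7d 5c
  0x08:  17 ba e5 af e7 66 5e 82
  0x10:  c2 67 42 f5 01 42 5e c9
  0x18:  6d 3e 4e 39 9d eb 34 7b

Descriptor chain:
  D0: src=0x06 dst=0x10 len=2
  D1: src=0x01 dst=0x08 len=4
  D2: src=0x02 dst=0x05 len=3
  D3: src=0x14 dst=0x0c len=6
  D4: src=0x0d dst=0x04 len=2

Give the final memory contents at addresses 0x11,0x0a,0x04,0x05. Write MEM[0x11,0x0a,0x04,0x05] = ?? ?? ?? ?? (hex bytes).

MEM[0x11,0x0a,0x04,0x05] = 3e 7f 42 5e

  after D0: wrote 2B at 0x10 = 7d5c
  after D1: wrote 4B at 0x08 = d55f7f09
  after D2: wrote 3B at 0x05 = 5f7f09
  after D3: wrote 6B at 0x0c = 01425ec96d3e
  after D4: wrote 2B at 0x04 = 425e
query mem[0x11]=0x3e, mem[0x0a]=0x7f, mem[0x04]=0x42, mem[0x05]=0x5e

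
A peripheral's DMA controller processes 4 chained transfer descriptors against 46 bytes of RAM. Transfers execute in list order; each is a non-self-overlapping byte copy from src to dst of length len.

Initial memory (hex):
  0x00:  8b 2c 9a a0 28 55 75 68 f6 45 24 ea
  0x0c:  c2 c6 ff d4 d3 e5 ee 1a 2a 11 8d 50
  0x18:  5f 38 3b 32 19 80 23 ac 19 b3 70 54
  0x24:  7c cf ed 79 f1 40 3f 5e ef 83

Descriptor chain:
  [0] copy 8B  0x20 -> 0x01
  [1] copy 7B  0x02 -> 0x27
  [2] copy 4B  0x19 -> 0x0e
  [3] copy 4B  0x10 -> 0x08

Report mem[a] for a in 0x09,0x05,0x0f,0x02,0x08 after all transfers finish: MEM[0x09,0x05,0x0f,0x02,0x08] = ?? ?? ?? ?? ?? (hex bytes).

#0 dst[0x01+8] := {0x19,0xb3,0x70,0x54,0x7c,0xcf,0xed,0x79}
#1 dst[0x27+7] := {0xb3,0x70,0x54,0x7c,0xcf,0xed,0x79}
#2 dst[0x0e+4] := {0x38,0x3b,0x32,0x19}
#3 dst[0x08+4] := {0x32,0x19,0xee,0x1a}
query mem[0x09]=0x19, mem[0x05]=0x7c, mem[0x0f]=0x3b, mem[0x02]=0xb3, mem[0x08]=0x32

MEM[0x09,0x05,0x0f,0x02,0x08] = 19 7c 3b b3 32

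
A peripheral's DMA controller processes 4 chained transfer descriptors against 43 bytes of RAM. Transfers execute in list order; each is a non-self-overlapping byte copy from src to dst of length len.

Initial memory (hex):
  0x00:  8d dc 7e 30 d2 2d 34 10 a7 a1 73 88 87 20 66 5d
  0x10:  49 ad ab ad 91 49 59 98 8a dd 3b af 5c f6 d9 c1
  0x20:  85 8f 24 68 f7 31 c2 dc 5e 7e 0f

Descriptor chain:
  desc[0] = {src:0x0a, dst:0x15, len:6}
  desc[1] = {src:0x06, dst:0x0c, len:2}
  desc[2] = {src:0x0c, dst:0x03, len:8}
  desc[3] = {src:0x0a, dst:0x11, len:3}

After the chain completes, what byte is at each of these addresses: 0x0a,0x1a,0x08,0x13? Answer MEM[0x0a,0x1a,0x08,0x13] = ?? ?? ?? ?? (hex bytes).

[0] 0x0a->0x15 len=6 : 73 88 87 20 66 5d
[1] 0x06->0x0c len=2 : 34 10
[2] 0x0c->0x03 len=8 : 34 10 66 5d 49 ad ab ad
[3] 0x0a->0x11 len=3 : ad 88 34
query mem[0x0a]=0xad, mem[0x1a]=0x5d, mem[0x08]=0xad, mem[0x13]=0x34

MEM[0x0a,0x1a,0x08,0x13] = ad 5d ad 34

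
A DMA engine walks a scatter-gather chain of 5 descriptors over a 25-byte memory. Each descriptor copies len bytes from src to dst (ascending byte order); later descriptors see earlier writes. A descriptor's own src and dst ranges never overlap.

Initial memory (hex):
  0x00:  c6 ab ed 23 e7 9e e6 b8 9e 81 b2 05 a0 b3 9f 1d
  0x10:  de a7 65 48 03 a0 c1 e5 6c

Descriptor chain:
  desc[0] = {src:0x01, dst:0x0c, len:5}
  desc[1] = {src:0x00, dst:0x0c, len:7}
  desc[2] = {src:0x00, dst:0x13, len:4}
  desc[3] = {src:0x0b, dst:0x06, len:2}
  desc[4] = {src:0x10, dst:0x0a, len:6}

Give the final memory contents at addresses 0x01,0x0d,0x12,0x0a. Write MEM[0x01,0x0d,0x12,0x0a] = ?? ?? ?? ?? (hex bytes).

MEM[0x01,0x0d,0x12,0x0a] = ab c6 e6 e7

D0: mem[0x0c..0x10] <- [ab ed 23 e7 9e]
D1: mem[0x0c..0x12] <- [c6 ab ed 23 e7 9e e6]
D2: mem[0x13..0x16] <- [c6 ab ed 23]
D3: mem[0x06..0x07] <- [05 c6]
D4: mem[0x0a..0x0f] <- [e7 9e e6 c6 ab ed]
query mem[0x01]=0xab, mem[0x0d]=0xc6, mem[0x12]=0xe6, mem[0x0a]=0xe7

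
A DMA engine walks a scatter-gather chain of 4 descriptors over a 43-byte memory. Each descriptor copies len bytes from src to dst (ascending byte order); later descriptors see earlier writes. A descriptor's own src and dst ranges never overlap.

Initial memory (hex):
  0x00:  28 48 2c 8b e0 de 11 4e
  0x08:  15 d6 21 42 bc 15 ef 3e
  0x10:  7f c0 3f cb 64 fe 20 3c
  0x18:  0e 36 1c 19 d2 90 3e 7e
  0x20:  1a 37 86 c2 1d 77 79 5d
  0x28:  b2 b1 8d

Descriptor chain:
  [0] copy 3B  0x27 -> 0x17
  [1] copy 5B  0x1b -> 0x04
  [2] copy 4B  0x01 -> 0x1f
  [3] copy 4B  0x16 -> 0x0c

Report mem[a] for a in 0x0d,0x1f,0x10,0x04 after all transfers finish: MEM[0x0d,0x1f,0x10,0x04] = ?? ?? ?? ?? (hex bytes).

MEM[0x0d,0x1f,0x10,0x04] = 5d 48 7f 19

[0] 0x27->0x17 len=3 : 5d b2 b1
[1] 0x1b->0x04 len=5 : 19 d2 90 3e 7e
[2] 0x01->0x1f len=4 : 48 2c 8b 19
[3] 0x16->0x0c len=4 : 20 5d b2 b1
query mem[0x0d]=0x5d, mem[0x1f]=0x48, mem[0x10]=0x7f, mem[0x04]=0x19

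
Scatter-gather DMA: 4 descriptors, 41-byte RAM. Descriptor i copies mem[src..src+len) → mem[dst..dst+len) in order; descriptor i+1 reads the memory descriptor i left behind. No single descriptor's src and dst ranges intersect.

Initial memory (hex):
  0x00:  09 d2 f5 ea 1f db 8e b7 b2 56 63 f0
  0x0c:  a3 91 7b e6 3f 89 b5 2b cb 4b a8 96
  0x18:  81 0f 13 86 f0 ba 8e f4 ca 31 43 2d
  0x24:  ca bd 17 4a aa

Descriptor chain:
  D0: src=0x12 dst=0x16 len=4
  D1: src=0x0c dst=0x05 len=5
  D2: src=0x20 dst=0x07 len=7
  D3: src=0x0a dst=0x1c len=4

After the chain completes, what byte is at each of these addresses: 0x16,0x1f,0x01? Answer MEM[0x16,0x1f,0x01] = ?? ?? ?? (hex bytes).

MEM[0x16,0x1f,0x01] = b5 17 d2

#0 dst[0x16+4] := {0xb5,0x2b,0xcb,0x4b}
#1 dst[0x05+5] := {0xa3,0x91,0x7b,0xe6,0x3f}
#2 dst[0x07+7] := {0xca,0x31,0x43,0x2d,0xca,0xbd,0x17}
#3 dst[0x1c+4] := {0x2d,0xca,0xbd,0x17}
query mem[0x16]=0xb5, mem[0x1f]=0x17, mem[0x01]=0xd2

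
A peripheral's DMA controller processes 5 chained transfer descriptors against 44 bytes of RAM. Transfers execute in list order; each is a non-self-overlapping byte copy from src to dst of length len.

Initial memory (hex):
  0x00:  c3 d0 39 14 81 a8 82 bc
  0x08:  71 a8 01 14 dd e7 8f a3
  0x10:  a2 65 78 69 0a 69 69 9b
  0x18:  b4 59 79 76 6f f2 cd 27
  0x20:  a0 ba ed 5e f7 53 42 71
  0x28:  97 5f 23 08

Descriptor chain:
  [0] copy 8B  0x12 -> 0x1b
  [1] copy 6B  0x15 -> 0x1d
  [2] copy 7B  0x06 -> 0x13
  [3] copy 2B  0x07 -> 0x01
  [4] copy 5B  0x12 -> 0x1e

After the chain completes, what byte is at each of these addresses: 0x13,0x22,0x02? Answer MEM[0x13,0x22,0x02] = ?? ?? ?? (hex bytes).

D0: mem[0x1b..0x22] <- [78 69 0a 69 69 9b b4 59]
D1: mem[0x1d..0x22] <- [69 69 9b b4 59 79]
D2: mem[0x13..0x19] <- [82 bc 71 a8 01 14 dd]
D3: mem[0x01..0x02] <- [bc 71]
D4: mem[0x1e..0x22] <- [78 82 bc 71 a8]
query mem[0x13]=0x82, mem[0x22]=0xa8, mem[0x02]=0x71

MEM[0x13,0x22,0x02] = 82 a8 71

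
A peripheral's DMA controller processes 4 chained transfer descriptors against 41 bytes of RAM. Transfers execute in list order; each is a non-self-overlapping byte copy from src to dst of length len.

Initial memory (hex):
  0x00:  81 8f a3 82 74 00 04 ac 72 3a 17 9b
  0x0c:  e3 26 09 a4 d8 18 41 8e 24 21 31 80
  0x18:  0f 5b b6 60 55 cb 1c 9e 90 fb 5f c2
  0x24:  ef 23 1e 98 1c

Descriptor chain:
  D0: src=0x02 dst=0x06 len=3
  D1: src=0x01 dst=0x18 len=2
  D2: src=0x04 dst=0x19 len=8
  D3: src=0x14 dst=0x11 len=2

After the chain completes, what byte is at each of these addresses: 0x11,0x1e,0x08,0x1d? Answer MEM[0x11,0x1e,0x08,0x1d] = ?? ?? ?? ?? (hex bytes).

#0 dst[0x06+3] := {0xa3,0x82,0x74}
#1 dst[0x18+2] := {0x8f,0xa3}
#2 dst[0x19+8] := {0x74,0x00,0xa3,0x82,0x74,0x3a,0x17,0x9b}
#3 dst[0x11+2] := {0x24,0x21}
query mem[0x11]=0x24, mem[0x1e]=0x3a, mem[0x08]=0x74, mem[0x1d]=0x74

MEM[0x11,0x1e,0x08,0x1d] = 24 3a 74 74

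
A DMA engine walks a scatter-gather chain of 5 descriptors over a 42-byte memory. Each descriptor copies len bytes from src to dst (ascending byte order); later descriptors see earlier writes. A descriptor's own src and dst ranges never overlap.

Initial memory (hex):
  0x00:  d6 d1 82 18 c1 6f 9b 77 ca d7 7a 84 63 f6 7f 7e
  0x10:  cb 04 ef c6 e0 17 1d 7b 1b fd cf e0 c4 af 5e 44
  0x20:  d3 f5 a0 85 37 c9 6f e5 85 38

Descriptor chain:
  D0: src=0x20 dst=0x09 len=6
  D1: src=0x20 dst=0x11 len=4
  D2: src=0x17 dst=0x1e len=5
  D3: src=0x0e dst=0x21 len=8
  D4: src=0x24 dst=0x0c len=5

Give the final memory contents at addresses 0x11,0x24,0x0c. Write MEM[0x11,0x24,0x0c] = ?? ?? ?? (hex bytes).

MEM[0x11,0x24,0x0c] = d3 d3 d3

[0] 0x20->0x09 len=6 : d3 f5 a0 85 37 c9
[1] 0x20->0x11 len=4 : d3 f5 a0 85
[2] 0x17->0x1e len=5 : 7b 1b fd cf e0
[3] 0x0e->0x21 len=8 : c9 7e cb d3 f5 a0 85 17
[4] 0x24->0x0c len=5 : d3 f5 a0 85 17
query mem[0x11]=0xd3, mem[0x24]=0xd3, mem[0x0c]=0xd3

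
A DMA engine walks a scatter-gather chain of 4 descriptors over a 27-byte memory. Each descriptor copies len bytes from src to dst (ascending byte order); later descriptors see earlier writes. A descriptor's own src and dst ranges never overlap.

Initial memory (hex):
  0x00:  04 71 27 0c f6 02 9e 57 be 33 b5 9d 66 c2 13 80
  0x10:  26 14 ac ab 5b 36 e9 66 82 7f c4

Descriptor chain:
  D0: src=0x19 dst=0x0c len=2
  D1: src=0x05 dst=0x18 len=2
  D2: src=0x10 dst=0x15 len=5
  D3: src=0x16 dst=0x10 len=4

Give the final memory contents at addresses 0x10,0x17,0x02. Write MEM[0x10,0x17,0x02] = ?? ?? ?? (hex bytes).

MEM[0x10,0x17,0x02] = 14 ac 27

[0] 0x19->0x0c len=2 : 7f c4
[1] 0x05->0x18 len=2 : 02 9e
[2] 0x10->0x15 len=5 : 26 14 ac ab 5b
[3] 0x16->0x10 len=4 : 14 ac ab 5b
query mem[0x10]=0x14, mem[0x17]=0xac, mem[0x02]=0x27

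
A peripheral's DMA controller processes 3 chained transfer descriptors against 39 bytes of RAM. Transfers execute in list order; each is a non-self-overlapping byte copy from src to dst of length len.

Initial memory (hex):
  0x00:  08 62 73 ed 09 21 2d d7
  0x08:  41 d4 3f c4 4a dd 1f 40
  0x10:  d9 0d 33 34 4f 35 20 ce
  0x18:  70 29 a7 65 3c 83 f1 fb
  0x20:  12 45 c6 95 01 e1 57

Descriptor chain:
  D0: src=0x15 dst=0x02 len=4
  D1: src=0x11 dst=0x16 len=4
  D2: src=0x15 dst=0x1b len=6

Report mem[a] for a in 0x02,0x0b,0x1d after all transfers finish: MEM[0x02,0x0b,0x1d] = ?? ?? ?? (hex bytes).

MEM[0x02,0x0b,0x1d] = 35 c4 33

  after D0: wrote 4B at 0x02 = 3520ce70
  after D1: wrote 4B at 0x16 = 0d33344f
  after D2: wrote 6B at 0x1b = 350d33344fa7
query mem[0x02]=0x35, mem[0x0b]=0xc4, mem[0x1d]=0x33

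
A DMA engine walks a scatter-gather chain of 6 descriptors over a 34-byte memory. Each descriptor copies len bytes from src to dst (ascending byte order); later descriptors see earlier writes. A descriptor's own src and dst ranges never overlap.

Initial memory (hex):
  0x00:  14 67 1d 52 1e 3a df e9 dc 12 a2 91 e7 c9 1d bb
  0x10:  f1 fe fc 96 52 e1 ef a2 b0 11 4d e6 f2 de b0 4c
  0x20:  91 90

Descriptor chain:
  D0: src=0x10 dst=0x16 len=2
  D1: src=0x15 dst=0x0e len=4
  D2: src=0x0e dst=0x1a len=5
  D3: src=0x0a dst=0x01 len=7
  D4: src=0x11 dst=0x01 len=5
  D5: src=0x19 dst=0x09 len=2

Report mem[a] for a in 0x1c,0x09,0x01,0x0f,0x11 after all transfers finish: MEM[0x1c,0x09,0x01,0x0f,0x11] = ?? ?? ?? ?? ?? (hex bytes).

D0: mem[0x16..0x17] <- [f1 fe]
D1: mem[0x0e..0x11] <- [e1 f1 fe b0]
D2: mem[0x1a..0x1e] <- [e1 f1 fe b0 fc]
D3: mem[0x01..0x07] <- [a2 91 e7 c9 e1 f1 fe]
D4: mem[0x01..0x05] <- [b0 fc 96 52 e1]
D5: mem[0x09..0x0a] <- [11 e1]
query mem[0x1c]=0xfe, mem[0x09]=0x11, mem[0x01]=0xb0, mem[0x0f]=0xf1, mem[0x11]=0xb0

MEM[0x1c,0x09,0x01,0x0f,0x11] = fe 11 b0 f1 b0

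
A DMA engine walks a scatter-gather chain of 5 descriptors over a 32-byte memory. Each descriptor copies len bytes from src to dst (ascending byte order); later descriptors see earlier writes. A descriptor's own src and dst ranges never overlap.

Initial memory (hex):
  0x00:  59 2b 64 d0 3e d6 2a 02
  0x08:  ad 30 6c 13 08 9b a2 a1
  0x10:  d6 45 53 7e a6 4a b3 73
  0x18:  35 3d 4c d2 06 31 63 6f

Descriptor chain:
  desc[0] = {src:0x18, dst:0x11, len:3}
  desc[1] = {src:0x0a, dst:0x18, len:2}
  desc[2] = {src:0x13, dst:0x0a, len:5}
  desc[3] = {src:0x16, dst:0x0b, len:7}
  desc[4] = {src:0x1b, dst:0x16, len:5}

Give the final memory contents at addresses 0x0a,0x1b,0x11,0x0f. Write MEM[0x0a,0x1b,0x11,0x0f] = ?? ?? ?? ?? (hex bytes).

#0 dst[0x11+3] := {0x35,0x3d,0x4c}
#1 dst[0x18+2] := {0x6c,0x13}
#2 dst[0x0a+5] := {0x4c,0xa6,0x4a,0xb3,0x73}
#3 dst[0x0b+7] := {0xb3,0x73,0x6c,0x13,0x4c,0xd2,0x06}
#4 dst[0x16+5] := {0xd2,0x06,0x31,0x63,0x6f}
query mem[0x0a]=0x4c, mem[0x1b]=0xd2, mem[0x11]=0x06, mem[0x0f]=0x4c

MEM[0x0a,0x1b,0x11,0x0f] = 4c d2 06 4c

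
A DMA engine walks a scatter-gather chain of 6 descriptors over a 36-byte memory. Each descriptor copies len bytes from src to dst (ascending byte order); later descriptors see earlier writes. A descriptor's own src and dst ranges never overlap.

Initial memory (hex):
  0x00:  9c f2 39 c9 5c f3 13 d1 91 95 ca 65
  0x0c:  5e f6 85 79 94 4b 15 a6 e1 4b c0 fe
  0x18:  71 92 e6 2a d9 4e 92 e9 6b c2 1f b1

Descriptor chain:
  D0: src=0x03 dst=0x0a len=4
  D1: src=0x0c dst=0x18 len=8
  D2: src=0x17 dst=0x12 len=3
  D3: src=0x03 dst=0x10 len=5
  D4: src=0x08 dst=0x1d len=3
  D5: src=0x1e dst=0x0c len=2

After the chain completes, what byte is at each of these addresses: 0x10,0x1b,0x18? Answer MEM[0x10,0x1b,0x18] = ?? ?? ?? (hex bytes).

D0: mem[0x0a..0x0d] <- [c9 5c f3 13]
D1: mem[0x18..0x1f] <- [f3 13 85 79 94 4b 15 a6]
D2: mem[0x12..0x14] <- [fe f3 13]
D3: mem[0x10..0x14] <- [c9 5c f3 13 d1]
D4: mem[0x1d..0x1f] <- [91 95 c9]
D5: mem[0x0c..0x0d] <- [95 c9]
query mem[0x10]=0xc9, mem[0x1b]=0x79, mem[0x18]=0xf3

MEM[0x10,0x1b,0x18] = c9 79 f3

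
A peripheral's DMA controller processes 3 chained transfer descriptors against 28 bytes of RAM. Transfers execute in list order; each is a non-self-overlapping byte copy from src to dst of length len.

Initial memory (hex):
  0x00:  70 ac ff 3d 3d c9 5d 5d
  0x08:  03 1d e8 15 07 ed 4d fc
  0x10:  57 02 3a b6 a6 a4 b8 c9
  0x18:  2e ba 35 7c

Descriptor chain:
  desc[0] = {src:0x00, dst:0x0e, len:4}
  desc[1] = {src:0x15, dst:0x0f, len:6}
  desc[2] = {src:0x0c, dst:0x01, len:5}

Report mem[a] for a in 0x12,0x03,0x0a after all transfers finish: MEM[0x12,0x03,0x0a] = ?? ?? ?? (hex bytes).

MEM[0x12,0x03,0x0a] = 2e 70 e8

[0] 0x00->0x0e len=4 : 70 ac ff 3d
[1] 0x15->0x0f len=6 : a4 b8 c9 2e ba 35
[2] 0x0c->0x01 len=5 : 07 ed 70 a4 b8
query mem[0x12]=0x2e, mem[0x03]=0x70, mem[0x0a]=0xe8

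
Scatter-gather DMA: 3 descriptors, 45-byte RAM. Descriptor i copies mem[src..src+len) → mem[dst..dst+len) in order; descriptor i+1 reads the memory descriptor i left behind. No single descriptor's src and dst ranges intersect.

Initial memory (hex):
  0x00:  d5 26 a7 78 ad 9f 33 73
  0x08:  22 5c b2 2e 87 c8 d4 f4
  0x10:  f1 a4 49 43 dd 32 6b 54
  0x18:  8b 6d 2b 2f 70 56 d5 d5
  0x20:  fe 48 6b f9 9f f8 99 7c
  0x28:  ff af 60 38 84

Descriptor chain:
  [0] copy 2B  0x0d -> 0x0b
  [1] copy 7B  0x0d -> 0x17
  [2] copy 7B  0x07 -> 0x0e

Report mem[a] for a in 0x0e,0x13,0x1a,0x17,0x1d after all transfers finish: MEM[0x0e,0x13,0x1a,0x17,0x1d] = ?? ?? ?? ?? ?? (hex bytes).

#0 dst[0x0b+2] := {0xc8,0xd4}
#1 dst[0x17+7] := {0xc8,0xd4,0xf4,0xf1,0xa4,0x49,0x43}
#2 dst[0x0e+7] := {0x73,0x22,0x5c,0xb2,0xc8,0xd4,0xc8}
query mem[0x0e]=0x73, mem[0x13]=0xd4, mem[0x1a]=0xf1, mem[0x17]=0xc8, mem[0x1d]=0x43

MEM[0x0e,0x13,0x1a,0x17,0x1d] = 73 d4 f1 c8 43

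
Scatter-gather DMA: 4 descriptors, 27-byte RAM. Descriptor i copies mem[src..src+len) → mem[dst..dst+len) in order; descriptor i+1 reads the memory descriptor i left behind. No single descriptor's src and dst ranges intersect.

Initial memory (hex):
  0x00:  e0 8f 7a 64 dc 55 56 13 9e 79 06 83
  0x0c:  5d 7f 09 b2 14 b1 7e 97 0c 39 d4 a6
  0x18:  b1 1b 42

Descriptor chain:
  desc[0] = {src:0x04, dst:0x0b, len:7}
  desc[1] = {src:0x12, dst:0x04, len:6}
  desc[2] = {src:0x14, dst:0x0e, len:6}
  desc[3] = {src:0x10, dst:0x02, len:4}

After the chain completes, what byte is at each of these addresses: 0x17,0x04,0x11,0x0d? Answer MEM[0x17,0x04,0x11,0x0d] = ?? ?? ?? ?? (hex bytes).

MEM[0x17,0x04,0x11,0x0d] = a6 b1 a6 56

  after D0: wrote 7B at 0x0b = dc5556139e7906
  after D1: wrote 6B at 0x04 = 7e970c39d4a6
  after D2: wrote 6B at 0x0e = 0c39d4a6b11b
  after D3: wrote 4B at 0x02 = d4a6b11b
query mem[0x17]=0xa6, mem[0x04]=0xb1, mem[0x11]=0xa6, mem[0x0d]=0x56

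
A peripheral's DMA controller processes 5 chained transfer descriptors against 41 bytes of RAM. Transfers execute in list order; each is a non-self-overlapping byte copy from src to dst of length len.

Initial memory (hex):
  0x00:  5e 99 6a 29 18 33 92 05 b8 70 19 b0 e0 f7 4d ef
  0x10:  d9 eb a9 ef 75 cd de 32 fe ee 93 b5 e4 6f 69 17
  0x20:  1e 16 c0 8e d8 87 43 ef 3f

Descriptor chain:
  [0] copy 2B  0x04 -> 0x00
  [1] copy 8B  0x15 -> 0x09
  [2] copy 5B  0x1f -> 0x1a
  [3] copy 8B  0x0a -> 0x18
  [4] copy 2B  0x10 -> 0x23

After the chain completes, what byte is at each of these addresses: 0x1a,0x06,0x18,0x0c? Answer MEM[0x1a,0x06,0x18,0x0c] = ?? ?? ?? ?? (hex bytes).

MEM[0x1a,0x06,0x18,0x0c] = fe 92 de fe

[0] 0x04->0x00 len=2 : 18 33
[1] 0x15->0x09 len=8 : cd de 32 fe ee 93 b5 e4
[2] 0x1f->0x1a len=5 : 17 1e 16 c0 8e
[3] 0x0a->0x18 len=8 : de 32 fe ee 93 b5 e4 eb
[4] 0x10->0x23 len=2 : e4 eb
query mem[0x1a]=0xfe, mem[0x06]=0x92, mem[0x18]=0xde, mem[0x0c]=0xfe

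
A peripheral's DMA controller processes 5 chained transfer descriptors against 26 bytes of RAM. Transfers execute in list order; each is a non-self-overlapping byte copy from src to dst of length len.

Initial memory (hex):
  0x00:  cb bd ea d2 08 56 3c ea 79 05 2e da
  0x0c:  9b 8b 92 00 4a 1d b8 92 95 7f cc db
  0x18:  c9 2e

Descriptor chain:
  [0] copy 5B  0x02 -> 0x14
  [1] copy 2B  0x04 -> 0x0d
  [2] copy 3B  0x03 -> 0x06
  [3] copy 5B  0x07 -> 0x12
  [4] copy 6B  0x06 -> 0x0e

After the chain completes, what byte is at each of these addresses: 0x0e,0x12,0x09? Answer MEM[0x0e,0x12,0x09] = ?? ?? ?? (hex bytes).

MEM[0x0e,0x12,0x09] = d2 2e 05

  after D0: wrote 5B at 0x14 = ead208563c
  after D1: wrote 2B at 0x0d = 0856
  after D2: wrote 3B at 0x06 = d20856
  after D3: wrote 5B at 0x12 = 0856052eda
  after D4: wrote 6B at 0x0e = d20856052eda
query mem[0x0e]=0xd2, mem[0x12]=0x2e, mem[0x09]=0x05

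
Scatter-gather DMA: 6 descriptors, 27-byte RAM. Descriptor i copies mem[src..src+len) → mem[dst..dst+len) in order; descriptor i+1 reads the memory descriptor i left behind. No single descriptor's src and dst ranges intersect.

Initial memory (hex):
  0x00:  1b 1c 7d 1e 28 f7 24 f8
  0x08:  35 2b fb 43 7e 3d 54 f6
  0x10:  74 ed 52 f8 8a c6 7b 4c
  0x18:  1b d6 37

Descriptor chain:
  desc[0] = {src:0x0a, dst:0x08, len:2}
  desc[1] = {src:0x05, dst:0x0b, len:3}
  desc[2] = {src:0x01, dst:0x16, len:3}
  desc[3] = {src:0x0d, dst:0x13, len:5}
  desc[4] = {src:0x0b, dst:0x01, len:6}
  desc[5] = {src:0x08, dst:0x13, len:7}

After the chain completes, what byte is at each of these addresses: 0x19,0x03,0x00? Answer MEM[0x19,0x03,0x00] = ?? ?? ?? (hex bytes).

[0] 0x0a->0x08 len=2 : fb 43
[1] 0x05->0x0b len=3 : f7 24 f8
[2] 0x01->0x16 len=3 : 1c 7d 1e
[3] 0x0d->0x13 len=5 : f8 54 f6 74 ed
[4] 0x0b->0x01 len=6 : f7 24 f8 54 f6 74
[5] 0x08->0x13 len=7 : fb 43 fb f7 24 f8 54
query mem[0x19]=0x54, mem[0x03]=0xf8, mem[0x00]=0x1b

MEM[0x19,0x03,0x00] = 54 f8 1b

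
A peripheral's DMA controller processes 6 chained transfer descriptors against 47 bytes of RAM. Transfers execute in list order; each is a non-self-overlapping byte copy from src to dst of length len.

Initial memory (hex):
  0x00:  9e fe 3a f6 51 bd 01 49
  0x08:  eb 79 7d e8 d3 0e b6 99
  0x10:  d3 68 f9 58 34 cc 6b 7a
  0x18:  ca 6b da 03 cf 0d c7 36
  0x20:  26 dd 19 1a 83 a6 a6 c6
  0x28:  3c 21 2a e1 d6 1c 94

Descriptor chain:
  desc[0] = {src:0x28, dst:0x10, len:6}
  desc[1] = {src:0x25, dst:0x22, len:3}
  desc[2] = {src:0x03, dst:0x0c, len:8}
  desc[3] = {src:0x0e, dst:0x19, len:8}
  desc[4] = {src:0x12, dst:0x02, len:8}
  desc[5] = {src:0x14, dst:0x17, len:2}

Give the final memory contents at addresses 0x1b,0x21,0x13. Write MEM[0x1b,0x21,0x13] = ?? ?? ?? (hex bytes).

[0] 0x28->0x10 len=6 : 3c 21 2a e1 d6 1c
[1] 0x25->0x22 len=3 : a6 a6 c6
[2] 0x03->0x0c len=8 : f6 51 bd 01 49 eb 79 7d
[3] 0x0e->0x19 len=8 : bd 01 49 eb 79 7d d6 1c
[4] 0x12->0x02 len=8 : 79 7d d6 1c 6b 7a ca bd
[5] 0x14->0x17 len=2 : d6 1c
query mem[0x1b]=0x49, mem[0x21]=0xdd, mem[0x13]=0x7d

MEM[0x1b,0x21,0x13] = 49 dd 7d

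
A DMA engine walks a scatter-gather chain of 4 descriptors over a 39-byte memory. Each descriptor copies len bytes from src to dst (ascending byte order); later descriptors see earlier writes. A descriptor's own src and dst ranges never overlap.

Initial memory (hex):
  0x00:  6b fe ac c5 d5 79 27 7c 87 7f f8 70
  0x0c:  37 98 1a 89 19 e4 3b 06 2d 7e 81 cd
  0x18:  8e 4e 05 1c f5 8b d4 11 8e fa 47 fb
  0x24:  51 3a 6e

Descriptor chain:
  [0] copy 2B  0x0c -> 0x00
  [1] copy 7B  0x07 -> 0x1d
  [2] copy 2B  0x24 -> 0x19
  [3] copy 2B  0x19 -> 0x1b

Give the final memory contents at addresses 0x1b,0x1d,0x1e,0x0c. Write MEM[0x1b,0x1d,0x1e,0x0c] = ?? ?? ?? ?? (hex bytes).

MEM[0x1b,0x1d,0x1e,0x0c] = 51 7c 87 37

D0: mem[0x00..0x01] <- [37 98]
D1: mem[0x1d..0x23] <- [7c 87 7f f8 70 37 98]
D2: mem[0x19..0x1a] <- [51 3a]
D3: mem[0x1b..0x1c] <- [51 3a]
query mem[0x1b]=0x51, mem[0x1d]=0x7c, mem[0x1e]=0x87, mem[0x0c]=0x37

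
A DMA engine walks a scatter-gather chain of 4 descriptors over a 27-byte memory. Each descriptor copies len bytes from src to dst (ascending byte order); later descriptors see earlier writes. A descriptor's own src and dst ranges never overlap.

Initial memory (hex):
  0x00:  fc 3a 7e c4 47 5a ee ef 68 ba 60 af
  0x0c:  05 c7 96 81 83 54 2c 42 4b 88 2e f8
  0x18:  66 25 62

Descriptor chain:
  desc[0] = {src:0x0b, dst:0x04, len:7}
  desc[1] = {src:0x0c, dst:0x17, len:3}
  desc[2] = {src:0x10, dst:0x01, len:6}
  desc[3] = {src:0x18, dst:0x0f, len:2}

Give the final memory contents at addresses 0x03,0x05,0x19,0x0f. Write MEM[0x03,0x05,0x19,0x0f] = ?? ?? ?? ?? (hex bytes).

#0 dst[0x04+7] := {0xaf,0x05,0xc7,0x96,0x81,0x83,0x54}
#1 dst[0x17+3] := {0x05,0xc7,0x96}
#2 dst[0x01+6] := {0x83,0x54,0x2c,0x42,0x4b,0x88}
#3 dst[0x0f+2] := {0xc7,0x96}
query mem[0x03]=0x2c, mem[0x05]=0x4b, mem[0x19]=0x96, mem[0x0f]=0xc7

MEM[0x03,0x05,0x19,0x0f] = 2c 4b 96 c7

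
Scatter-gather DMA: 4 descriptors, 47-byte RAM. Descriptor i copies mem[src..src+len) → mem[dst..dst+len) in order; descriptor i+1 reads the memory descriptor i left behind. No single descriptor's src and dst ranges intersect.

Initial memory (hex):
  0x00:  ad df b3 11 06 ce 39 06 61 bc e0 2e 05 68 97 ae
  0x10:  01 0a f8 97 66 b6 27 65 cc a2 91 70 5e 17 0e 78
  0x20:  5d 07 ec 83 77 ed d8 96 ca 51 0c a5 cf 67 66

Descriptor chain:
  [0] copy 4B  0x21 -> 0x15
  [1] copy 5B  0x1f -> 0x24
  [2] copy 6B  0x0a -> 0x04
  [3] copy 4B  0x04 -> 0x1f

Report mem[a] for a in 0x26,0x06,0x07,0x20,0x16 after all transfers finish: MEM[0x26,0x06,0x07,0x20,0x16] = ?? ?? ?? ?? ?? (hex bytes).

MEM[0x26,0x06,0x07,0x20,0x16] = 07 05 68 2e ec

[0] 0x21->0x15 len=4 : 07 ec 83 77
[1] 0x1f->0x24 len=5 : 78 5d 07 ec 83
[2] 0x0a->0x04 len=6 : e0 2e 05 68 97 ae
[3] 0x04->0x1f len=4 : e0 2e 05 68
query mem[0x26]=0x07, mem[0x06]=0x05, mem[0x07]=0x68, mem[0x20]=0x2e, mem[0x16]=0xec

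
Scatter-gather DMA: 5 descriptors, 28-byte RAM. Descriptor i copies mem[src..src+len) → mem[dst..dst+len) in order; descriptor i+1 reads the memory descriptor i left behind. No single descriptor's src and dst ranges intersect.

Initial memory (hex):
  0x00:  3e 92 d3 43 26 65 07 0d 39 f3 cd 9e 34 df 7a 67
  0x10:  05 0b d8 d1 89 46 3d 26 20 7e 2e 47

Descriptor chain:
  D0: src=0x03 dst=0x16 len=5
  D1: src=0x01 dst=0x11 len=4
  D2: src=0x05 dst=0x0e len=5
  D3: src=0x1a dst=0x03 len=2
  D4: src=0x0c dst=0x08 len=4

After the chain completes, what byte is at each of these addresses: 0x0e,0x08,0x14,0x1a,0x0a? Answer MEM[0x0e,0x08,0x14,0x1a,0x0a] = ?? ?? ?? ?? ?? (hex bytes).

MEM[0x0e,0x08,0x14,0x1a,0x0a] = 65 34 26 0d 65

#0 dst[0x16+5] := {0x43,0x26,0x65,0x07,0x0d}
#1 dst[0x11+4] := {0x92,0xd3,0x43,0x26}
#2 dst[0x0e+5] := {0x65,0x07,0x0d,0x39,0xf3}
#3 dst[0x03+2] := {0x0d,0x47}
#4 dst[0x08+4] := {0x34,0xdf,0x65,0x07}
query mem[0x0e]=0x65, mem[0x08]=0x34, mem[0x14]=0x26, mem[0x1a]=0x0d, mem[0x0a]=0x65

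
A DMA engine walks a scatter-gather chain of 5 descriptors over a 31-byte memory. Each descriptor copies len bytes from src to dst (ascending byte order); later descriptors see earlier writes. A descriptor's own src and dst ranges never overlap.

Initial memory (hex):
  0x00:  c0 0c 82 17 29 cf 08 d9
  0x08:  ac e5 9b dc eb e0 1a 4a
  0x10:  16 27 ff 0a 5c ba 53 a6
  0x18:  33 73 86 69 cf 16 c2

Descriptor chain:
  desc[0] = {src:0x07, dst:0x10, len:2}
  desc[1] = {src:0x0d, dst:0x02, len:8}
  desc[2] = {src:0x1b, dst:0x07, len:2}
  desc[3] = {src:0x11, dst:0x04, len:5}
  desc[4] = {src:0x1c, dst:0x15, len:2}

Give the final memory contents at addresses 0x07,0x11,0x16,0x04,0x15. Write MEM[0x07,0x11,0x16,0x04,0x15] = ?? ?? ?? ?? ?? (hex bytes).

MEM[0x07,0x11,0x16,0x04,0x15] = 5c ac 16 ac cf

[0] 0x07->0x10 len=2 : d9 ac
[1] 0x0d->0x02 len=8 : e0 1a 4a d9 ac ff 0a 5c
[2] 0x1b->0x07 len=2 : 69 cf
[3] 0x11->0x04 len=5 : ac ff 0a 5c ba
[4] 0x1c->0x15 len=2 : cf 16
query mem[0x07]=0x5c, mem[0x11]=0xac, mem[0x16]=0x16, mem[0x04]=0xac, mem[0x15]=0xcf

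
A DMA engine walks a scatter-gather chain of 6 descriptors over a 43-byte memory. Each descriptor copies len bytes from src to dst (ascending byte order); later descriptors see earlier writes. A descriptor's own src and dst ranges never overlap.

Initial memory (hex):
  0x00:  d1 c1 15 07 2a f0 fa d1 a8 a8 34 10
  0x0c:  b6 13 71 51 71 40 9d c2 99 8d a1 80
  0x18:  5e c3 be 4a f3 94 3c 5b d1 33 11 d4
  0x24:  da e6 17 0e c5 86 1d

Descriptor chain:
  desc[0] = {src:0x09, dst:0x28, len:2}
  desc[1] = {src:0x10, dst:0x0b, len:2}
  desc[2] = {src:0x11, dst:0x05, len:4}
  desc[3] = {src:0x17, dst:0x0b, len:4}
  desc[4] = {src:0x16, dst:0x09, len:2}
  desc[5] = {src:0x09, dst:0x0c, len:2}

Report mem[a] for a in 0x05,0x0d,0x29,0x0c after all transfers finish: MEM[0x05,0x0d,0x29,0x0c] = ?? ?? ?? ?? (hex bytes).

[0] 0x09->0x28 len=2 : a8 34
[1] 0x10->0x0b len=2 : 71 40
[2] 0x11->0x05 len=4 : 40 9d c2 99
[3] 0x17->0x0b len=4 : 80 5e c3 be
[4] 0x16->0x09 len=2 : a1 80
[5] 0x09->0x0c len=2 : a1 80
query mem[0x05]=0x40, mem[0x0d]=0x80, mem[0x29]=0x34, mem[0x0c]=0xa1

MEM[0x05,0x0d,0x29,0x0c] = 40 80 34 a1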